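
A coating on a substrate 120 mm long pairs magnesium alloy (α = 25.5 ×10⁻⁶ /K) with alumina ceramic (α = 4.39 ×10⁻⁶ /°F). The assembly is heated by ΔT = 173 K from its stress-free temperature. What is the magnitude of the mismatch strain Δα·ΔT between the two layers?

3.04×10⁻³

alumina ceramic: α = 4.39×10⁻⁶/°F × 9/5 = 7.90×10⁻⁶/K.
Δα = |25.5 − 7.90|×10⁻⁶/K = 17.6×10⁻⁶/K.
Mismatch strain = Δα·ΔT = 17.6×10⁻⁶ × 173.0 = 3.04×10⁻³.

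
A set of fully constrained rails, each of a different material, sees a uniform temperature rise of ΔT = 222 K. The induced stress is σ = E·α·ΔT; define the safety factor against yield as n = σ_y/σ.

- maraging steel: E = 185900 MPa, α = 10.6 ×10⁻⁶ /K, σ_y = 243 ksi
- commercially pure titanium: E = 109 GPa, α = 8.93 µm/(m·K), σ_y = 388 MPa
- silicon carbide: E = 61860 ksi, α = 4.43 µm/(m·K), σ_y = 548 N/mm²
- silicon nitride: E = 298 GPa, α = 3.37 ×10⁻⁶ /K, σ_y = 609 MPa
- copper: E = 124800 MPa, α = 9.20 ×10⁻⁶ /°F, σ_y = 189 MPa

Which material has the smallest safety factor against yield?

copper

With everything in SI (GPa, ×10⁻⁶/K, MPa):
  maraging steel: E = 185.9, α = 10.6, σ_y = 1675 → σ = 437 MPa, n = 3.83
  commercially pure titanium: E = 109.0, α = 8.93, σ_y = 388.0 → σ = 216 MPa, n = 1.80
  silicon carbide: E = 426.5, α = 4.43, σ_y = 548.0 → σ = 419 MPa, n = 1.31
  silicon nitride: E = 298.0, α = 3.37, σ_y = 609.0 → σ = 223 MPa, n = 2.73
  copper: E = 124.8, α = 16.6, σ_y = 189.0 → σ = 459 MPa, n = 0.412
The minimum is copper at n = 0.412.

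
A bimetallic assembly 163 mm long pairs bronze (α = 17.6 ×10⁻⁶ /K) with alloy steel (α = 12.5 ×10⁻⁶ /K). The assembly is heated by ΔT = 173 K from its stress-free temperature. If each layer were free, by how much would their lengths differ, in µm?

Δα = |17.6 − 12.5|×10⁻⁶/K = 5.10×10⁻⁶/K.
ΔL_mismatch = Δα·L·ΔT = 5.10×10⁻⁶ × 163.0 mm × 173.0 K = 144 µm.

144 µm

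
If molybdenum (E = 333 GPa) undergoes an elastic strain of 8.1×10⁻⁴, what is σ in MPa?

270 MPa

σ = E·ε = 333000 MPa × 8.1×10⁻⁴ = 270 MPa.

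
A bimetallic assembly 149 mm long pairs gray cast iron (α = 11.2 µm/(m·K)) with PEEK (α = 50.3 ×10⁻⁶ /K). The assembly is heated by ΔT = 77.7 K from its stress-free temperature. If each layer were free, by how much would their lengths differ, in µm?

Δα = |11.2 − 50.3|×10⁻⁶/K = 39.1×10⁻⁶/K.
ΔL_mismatch = Δα·L·ΔT = 39.1×10⁻⁶ × 149.0 mm × 77.7 K = 453 µm.

453 µm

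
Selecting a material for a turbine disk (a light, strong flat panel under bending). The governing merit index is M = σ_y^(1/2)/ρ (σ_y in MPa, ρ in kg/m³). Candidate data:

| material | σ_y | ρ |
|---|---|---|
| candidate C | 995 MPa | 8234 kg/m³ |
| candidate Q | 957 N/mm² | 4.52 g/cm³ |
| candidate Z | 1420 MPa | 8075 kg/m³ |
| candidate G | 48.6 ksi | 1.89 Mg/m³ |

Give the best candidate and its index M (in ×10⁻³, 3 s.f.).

candidate G, M = 9.69×10⁻³

Normalizing units and computing the index:
  candidate C: σ_y = 995.0 MPa, ρ = 8234 kg/m³
  candidate Q: σ_y = 957.0 MPa, ρ = 4520 kg/m³
  candidate Z: σ_y = 1420 MPa, ρ = 8075 kg/m³
  candidate G: σ_y = 335.1 MPa, ρ = 1890 kg/m³
  candidate G: M = 9.69×10⁻³
  candidate Q: M = 6.84×10⁻³
  candidate Z: M = 4.67×10⁻³
  candidate C: M = 3.83×10⁻³
The maximum is for candidate G.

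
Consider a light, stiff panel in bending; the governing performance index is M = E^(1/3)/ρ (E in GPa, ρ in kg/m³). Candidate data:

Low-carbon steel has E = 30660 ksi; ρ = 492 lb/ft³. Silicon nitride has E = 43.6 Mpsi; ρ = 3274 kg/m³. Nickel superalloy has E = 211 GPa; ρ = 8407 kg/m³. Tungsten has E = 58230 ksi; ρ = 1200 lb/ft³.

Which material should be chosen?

After converting to SI:
  low-carbon steel: E = 211.4 GPa, ρ = 7881 kg/m³
  silicon nitride: E = 300.6 GPa, ρ = 3274 kg/m³
  nickel superalloy: E = 211.0 GPa, ρ = 8407 kg/m³
  tungsten: E = 401.5 GPa, ρ = 19220 kg/m³
  silicon nitride: M = 2.05×10⁻³
  low-carbon steel: M = 0.756×10⁻³
  nickel superalloy: M = 0.708×10⁻³
  tungsten: M = 0.384×10⁻³
The maximum is for silicon nitride.

silicon nitride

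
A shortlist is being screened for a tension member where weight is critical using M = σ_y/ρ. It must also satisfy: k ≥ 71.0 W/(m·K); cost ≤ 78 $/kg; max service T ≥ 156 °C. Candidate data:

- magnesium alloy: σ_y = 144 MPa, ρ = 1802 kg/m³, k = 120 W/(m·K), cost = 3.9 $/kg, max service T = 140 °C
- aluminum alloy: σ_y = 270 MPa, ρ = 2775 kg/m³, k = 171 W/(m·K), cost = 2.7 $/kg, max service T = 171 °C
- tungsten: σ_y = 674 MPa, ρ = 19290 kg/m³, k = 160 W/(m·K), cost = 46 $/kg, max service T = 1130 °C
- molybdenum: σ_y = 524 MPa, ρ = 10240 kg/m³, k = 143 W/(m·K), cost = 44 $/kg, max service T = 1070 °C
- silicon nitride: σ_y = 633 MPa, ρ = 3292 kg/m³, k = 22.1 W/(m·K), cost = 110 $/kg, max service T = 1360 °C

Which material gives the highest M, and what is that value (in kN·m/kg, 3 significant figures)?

Screen on constraints: k ≥ 71.0 W/(m·K); cost ≤ 78 $/kg; max service T ≥ 156 °C. Survivors: aluminum alloy, tungsten, molybdenum.
Per-candidate index values:
  aluminum alloy: M = 97.3 kN·m/kg
  molybdenum: M = 51.2 kN·m/kg
  tungsten: M = 34.9 kN·m/kg
The maximum is for aluminum alloy.

aluminum alloy, M = 97.3 kN·m/kg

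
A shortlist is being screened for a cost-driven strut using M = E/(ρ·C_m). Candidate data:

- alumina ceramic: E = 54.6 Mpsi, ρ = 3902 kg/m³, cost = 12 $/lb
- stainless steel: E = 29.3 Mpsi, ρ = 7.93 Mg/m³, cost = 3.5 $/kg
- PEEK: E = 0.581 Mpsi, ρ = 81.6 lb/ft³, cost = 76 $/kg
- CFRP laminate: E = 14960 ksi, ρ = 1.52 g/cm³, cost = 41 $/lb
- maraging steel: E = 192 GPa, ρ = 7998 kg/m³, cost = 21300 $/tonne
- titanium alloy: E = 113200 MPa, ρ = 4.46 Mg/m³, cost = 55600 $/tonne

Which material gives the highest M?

stainless steel

Normalizing units and computing the index:
  alumina ceramic: E = 376.5 GPa, ρ = 3902 kg/m³, cost = 26.46 $/kg
  stainless steel: E = 202.0 GPa, ρ = 7930 kg/m³, cost = 3.500 $/kg
  PEEK: E = 4.006 GPa, ρ = 1307 kg/m³, cost = 76.00 $/kg
  CFRP laminate: E = 103.1 GPa, ρ = 1520 kg/m³, cost = 90.39 $/kg
  maraging steel: E = 192.0 GPa, ρ = 7998 kg/m³, cost = 21.30 $/kg
  titanium alloy: E = 113.2 GPa, ρ = 4460 kg/m³, cost = 55.60 $/kg
  stainless steel: M = 7.28 MN·m per $
  alumina ceramic: M = 3.65 MN·m per $
  maraging steel: M = 1.13 MN·m per $
  CFRP laminate: M = 0.751 MN·m per $
  titanium alloy: M = 0.456 MN·m per $
  PEEK: M = 0.0403 MN·m per $
Highest index: stainless steel.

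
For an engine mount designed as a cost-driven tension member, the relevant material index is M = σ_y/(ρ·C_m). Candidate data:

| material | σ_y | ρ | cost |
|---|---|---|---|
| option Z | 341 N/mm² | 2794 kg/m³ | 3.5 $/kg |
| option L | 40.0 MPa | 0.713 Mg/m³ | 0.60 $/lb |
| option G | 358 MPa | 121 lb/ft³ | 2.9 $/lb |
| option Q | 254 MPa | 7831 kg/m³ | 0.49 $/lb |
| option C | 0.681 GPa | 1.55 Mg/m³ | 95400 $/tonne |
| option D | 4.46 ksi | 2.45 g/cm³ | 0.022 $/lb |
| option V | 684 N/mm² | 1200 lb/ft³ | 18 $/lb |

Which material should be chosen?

option D

Normalizing units and computing the index:
  option Z: σ_y = 341.0 MPa, ρ = 2794 kg/m³, cost = 3.500 $/kg
  option L: σ_y = 40.00 MPa, ρ = 713.0 kg/m³, cost = 1.323 $/kg
  option G: σ_y = 358.0 MPa, ρ = 1938 kg/m³, cost = 6.393 $/kg
  option Q: σ_y = 254.0 MPa, ρ = 7831 kg/m³, cost = 1.080 $/kg
  option C: σ_y = 681.0 MPa, ρ = 1550 kg/m³, cost = 95.40 $/kg
  option D: σ_y = 30.75 MPa, ρ = 2450 kg/m³, cost = 0.04850 $/kg
  option V: σ_y = 684.0 MPa, ρ = 19220 kg/m³, cost = 39.68 $/kg
  option D: M = 259 kN·m per $
  option L: M = 42.4 kN·m per $
  option Z: M = 34.9 kN·m per $
  option Q: M = 30.0 kN·m per $
  option G: M = 28.9 kN·m per $
  option C: M = 4.61 kN·m per $
  option V: M = 0.897 kN·m per $
Option D ranks first.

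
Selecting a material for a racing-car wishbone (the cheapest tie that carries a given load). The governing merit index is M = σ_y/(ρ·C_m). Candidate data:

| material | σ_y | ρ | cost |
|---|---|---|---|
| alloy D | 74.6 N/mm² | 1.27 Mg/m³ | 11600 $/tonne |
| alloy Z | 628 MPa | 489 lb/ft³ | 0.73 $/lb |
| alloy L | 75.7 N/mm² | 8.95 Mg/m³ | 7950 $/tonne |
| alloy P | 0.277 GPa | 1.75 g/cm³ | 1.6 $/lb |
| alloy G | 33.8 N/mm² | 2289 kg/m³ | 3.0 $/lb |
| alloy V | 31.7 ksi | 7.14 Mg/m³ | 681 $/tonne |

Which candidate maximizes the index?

alloy Z

Normalizing units and computing the index:
  alloy D: σ_y = 74.60 MPa, ρ = 1270 kg/m³, cost = 11.60 $/kg
  alloy Z: σ_y = 628.0 MPa, ρ = 7833 kg/m³, cost = 1.609 $/kg
  alloy L: σ_y = 75.70 MPa, ρ = 8950 kg/m³, cost = 7.950 $/kg
  alloy P: σ_y = 277.0 MPa, ρ = 1750 kg/m³, cost = 3.527 $/kg
  alloy G: σ_y = 33.80 MPa, ρ = 2289 kg/m³, cost = 6.614 $/kg
  alloy V: σ_y = 218.6 MPa, ρ = 7140 kg/m³, cost = 0.6810 $/kg
  alloy Z: M = 49.8 kN·m per $
  alloy V: M = 45.0 kN·m per $
  alloy P: M = 44.9 kN·m per $
  alloy D: M = 5.06 kN·m per $
  alloy G: M = 2.23 kN·m per $
  alloy L: M = 1.06 kN·m per $
Alloy Z has the largest M.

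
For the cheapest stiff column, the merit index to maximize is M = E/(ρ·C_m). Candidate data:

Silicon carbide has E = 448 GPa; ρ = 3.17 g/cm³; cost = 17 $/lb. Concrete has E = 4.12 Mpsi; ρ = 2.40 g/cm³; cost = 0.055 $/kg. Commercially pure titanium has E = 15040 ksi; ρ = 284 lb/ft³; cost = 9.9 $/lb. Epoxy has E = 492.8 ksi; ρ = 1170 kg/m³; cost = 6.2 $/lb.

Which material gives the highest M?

Putting every candidate on a common basis:
  silicon carbide: E = 448.0 GPa, ρ = 3170 kg/m³, cost = 37.48 $/kg
  concrete: E = 28.41 GPa, ρ = 2400 kg/m³, cost = 0.05500 $/kg
  commercially pure titanium: E = 103.7 GPa, ρ = 4549 kg/m³, cost = 21.83 $/kg
  epoxy: E = 3.398 GPa, ρ = 1170 kg/m³, cost = 13.67 $/kg
  concrete: M = 215 MN·m per $
  silicon carbide: M = 3.77 MN·m per $
  commercially pure titanium: M = 1.04 MN·m per $
  epoxy: M = 0.212 MN·m per $
Highest index: concrete.

concrete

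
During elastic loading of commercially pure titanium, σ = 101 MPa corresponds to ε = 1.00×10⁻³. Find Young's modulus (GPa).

101 GPa

E = σ/ε = 101 MPa / 1.00×10⁻³ = 101000 MPa = 101 GPa.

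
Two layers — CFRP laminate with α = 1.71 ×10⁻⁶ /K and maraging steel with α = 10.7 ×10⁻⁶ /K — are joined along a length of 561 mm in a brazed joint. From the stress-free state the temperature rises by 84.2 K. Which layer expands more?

maraging steel

α(CFRP laminate) = 1.71×10⁻⁶/K vs α(maraging steel) = 10.7×10⁻⁶/K.
Higher α expands more for the same ΔT: maraging steel.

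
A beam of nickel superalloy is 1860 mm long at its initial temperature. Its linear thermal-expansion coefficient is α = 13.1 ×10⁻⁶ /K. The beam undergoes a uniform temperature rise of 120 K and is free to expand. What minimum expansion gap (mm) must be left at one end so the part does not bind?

ΔL = α·L₀·ΔT = 13.1×10⁻⁶ × 1860 mm × 120.0 K = 2.92 mm.

2.92 mm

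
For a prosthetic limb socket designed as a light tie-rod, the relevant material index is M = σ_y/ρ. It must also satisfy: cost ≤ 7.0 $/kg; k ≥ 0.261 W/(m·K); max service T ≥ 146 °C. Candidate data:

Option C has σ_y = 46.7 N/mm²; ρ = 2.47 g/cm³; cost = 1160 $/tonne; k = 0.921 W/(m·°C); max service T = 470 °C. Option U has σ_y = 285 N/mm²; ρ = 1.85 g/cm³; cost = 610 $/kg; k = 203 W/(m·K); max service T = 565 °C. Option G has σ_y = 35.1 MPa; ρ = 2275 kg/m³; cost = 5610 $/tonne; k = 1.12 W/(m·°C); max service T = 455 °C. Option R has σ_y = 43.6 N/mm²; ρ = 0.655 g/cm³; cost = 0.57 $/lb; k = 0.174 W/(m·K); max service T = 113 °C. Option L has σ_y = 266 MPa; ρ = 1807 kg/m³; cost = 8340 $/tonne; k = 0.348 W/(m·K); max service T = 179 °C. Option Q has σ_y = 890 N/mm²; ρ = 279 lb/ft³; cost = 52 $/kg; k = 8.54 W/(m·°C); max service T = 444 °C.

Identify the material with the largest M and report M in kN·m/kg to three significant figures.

Screen on constraints: cost ≤ 7.0 $/kg; k ≥ 0.261 W/(m·K); max service T ≥ 146 °C. Survivors: option C, option G.
In SI units:
  option C: σ_y = 46.70 MPa, ρ = 2470 kg/m³
  option G: σ_y = 35.10 MPa, ρ = 2275 kg/m³
  option C: M = 18.9 kN·m/kg
  option G: M = 15.4 kN·m/kg
Highest index: option C.

option C, M = 18.9 kN·m/kg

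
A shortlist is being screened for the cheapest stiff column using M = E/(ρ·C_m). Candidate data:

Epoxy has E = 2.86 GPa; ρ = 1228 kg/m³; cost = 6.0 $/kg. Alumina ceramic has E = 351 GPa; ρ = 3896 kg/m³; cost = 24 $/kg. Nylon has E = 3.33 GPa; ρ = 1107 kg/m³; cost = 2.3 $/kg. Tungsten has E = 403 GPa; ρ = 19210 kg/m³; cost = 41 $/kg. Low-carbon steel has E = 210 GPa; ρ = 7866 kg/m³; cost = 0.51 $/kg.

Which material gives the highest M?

Evaluate M for each candidate:
  low-carbon steel: M = 52.3 MN·m per $
  alumina ceramic: M = 3.75 MN·m per $
  nylon: M = 1.31 MN·m per $
  tungsten: M = 0.512 MN·m per $
  epoxy: M = 0.388 MN·m per $
Low-carbon steel ranks first.

low-carbon steel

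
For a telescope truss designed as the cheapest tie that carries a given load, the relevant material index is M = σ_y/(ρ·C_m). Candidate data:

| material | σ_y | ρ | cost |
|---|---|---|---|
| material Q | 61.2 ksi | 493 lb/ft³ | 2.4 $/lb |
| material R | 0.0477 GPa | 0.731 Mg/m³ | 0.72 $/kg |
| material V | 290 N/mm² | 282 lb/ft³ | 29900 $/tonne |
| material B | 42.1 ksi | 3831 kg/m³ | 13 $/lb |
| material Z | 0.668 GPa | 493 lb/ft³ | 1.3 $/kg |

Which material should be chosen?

In SI units:
  material Q: σ_y = 422.0 MPa, ρ = 7897 kg/m³, cost = 5.291 $/kg
  material R: σ_y = 47.70 MPa, ρ = 731.0 kg/m³, cost = 0.7200 $/kg
  material V: σ_y = 290.0 MPa, ρ = 4517 kg/m³, cost = 29.90 $/kg
  material B: σ_y = 290.3 MPa, ρ = 3831 kg/m³, cost = 28.66 $/kg
  material Z: σ_y = 668.0 MPa, ρ = 7897 kg/m³, cost = 1.300 $/kg
  material R: M = 90.6 kN·m per $
  material Z: M = 65.1 kN·m per $
  material Q: M = 10.1 kN·m per $
  material B: M = 2.64 kN·m per $
  material V: M = 2.15 kN·m per $
Material R ranks first.

material R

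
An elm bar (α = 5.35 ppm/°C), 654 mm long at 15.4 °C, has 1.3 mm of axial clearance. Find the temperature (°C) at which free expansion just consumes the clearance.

α·L₀·ΔT = 1.3 mm ⇒ ΔT = 1.3 / (5.35×10⁻⁶ × 654.0) = 371.5 K.
T = 15.4 + 371.5 = 386.9 °C.

387 °C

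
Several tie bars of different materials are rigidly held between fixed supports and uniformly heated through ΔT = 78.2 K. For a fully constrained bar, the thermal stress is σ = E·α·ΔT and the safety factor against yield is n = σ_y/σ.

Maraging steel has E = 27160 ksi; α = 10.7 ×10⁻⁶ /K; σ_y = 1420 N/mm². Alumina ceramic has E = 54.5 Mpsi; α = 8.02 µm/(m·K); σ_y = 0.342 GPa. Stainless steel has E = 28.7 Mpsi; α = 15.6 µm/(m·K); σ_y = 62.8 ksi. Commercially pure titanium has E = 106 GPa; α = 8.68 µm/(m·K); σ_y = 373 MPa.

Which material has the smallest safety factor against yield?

Per material, after unit conversion:
  maraging steel: E = 187.3, α = 10.7, σ_y = 1420 → σ = 157 MPa, n = 9.06
  alumina ceramic: E = 375.8, α = 8.02, σ_y = 342.0 → σ = 236 MPa, n = 1.45
  stainless steel: E = 197.9, α = 15.6, σ_y = 433.0 → σ = 241 MPa, n = 1.79
  commercially pure titanium: E = 106.0, α = 8.68, σ_y = 373.0 → σ = 72.0 MPa, n = 5.18
The minimum is alumina ceramic at n = 1.45.

alumina ceramic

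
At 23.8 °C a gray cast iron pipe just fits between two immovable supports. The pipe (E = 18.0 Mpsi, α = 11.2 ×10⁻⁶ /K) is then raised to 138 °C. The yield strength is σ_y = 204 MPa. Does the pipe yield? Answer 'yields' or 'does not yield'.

does not yield

E = 18.0 Mpsi = 124.1 GPa.
ΔT = 114.2 K. Constrained thermal stress σ = E·α·ΔT = 124.1×10³ MPa × 11.2×10⁻⁶ × 114.2 = 159 MPa (compressive).
Compare to σ_y = 204 MPa: σ < σ_y, so it does not yield.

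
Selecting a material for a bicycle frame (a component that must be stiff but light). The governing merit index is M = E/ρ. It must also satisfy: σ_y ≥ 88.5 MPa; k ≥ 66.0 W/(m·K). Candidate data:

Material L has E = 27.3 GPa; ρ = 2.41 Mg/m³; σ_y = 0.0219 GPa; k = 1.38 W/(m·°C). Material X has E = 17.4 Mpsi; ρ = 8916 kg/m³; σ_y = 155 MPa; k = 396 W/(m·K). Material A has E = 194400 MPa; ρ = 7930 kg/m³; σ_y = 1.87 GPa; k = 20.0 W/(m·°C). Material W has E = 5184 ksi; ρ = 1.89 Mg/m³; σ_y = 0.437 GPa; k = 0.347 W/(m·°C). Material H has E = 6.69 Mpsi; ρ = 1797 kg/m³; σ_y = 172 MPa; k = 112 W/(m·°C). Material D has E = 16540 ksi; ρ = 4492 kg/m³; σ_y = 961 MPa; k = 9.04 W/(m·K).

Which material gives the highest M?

material H

Screen on constraints: σ_y ≥ 88.5 MPa; k ≥ 66.0 W/(m·K). Survivors: material X, material H.
Normalizing units and computing the index:
  material X: E = 120.0 GPa, ρ = 8916 kg/m³
  material H: E = 46.13 GPa, ρ = 1797 kg/m³
  material H: M = 25.7 MN·m/kg
  material X: M = 13.5 MN·m/kg
Highest index: material H.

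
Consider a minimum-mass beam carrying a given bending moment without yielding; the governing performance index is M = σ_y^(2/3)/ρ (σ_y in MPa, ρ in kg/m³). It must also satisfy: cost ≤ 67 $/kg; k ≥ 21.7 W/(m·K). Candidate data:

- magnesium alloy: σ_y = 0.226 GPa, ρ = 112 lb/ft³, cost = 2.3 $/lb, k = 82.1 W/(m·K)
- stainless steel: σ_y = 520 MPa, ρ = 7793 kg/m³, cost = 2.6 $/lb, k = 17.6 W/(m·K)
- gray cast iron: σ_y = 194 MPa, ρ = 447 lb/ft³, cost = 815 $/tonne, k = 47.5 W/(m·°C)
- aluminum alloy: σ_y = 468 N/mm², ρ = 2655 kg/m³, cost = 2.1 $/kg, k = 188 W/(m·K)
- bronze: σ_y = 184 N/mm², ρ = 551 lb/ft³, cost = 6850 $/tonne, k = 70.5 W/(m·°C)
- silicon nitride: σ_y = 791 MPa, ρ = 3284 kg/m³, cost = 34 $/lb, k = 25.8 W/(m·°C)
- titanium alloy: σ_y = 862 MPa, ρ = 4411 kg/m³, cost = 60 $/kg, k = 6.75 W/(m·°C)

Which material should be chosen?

aluminum alloy

Screen on constraints: cost ≤ 67 $/kg; k ≥ 21.7 W/(m·K). Survivors: magnesium alloy, gray cast iron, aluminum alloy, bronze.
Normalizing units and computing the index:
  magnesium alloy: σ_y = 226.0 MPa, ρ = 1794 kg/m³
  gray cast iron: σ_y = 194.0 MPa, ρ = 7160 kg/m³
  aluminum alloy: σ_y = 468.0 MPa, ρ = 2655 kg/m³
  bronze: σ_y = 184.0 MPa, ρ = 8826 kg/m³
  aluminum alloy: M = 22.7×10⁻³
  magnesium alloy: M = 20.7×10⁻³
  gray cast iron: M = 4.68×10⁻³
  bronze: M = 3.67×10⁻³
The maximum is for aluminum alloy.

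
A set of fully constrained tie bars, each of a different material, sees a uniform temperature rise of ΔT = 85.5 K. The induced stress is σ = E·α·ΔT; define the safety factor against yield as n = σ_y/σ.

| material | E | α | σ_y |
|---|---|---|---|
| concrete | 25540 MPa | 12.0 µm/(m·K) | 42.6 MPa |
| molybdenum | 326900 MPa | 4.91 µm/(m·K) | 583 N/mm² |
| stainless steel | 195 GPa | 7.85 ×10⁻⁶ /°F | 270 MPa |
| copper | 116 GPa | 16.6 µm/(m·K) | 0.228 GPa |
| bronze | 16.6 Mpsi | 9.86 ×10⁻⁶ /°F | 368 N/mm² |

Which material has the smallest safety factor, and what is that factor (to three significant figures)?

With everything in SI (GPa, ×10⁻⁶/K, MPa):
  concrete: E = 25.54, α = 12.0, σ_y = 42.60 → σ = 26.2 MPa, n = 1.63
  molybdenum: E = 326.9, α = 4.91, σ_y = 583.0 → σ = 137 MPa, n = 4.25
  stainless steel: E = 195.0, α = 14.1, σ_y = 270.0 → σ = 236 MPa, n = 1.15
  copper: E = 116.0, α = 16.6, σ_y = 228.0 → σ = 165 MPa, n = 1.38
  bronze: E = 114.5, α = 17.7, σ_y = 368.0 → σ = 174 MPa, n = 2.12
Stainless steel has the lowest safety factor, n = 1.15.

stainless steel, n = 1.15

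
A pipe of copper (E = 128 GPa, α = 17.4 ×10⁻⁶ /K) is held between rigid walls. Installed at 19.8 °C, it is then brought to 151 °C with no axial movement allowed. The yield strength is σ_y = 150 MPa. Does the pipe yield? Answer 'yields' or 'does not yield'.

ΔT = 131.2 K. Constrained thermal stress σ = E·α·ΔT = 128.0×10³ MPa × 17.4×10⁻⁶ × 131.2 = 292 MPa (compressive).
Compare to σ_y = 150 MPa: σ ≥ σ_y, so it yields.

yields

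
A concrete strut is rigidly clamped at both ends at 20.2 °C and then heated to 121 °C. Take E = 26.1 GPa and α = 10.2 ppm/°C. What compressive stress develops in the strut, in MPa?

ΔT = 100.8 K. Constrained thermal stress σ = E·α·ΔT = 26.10×10³ MPa × 10.2×10⁻⁶ × 100.8 = 26.8 MPa (compressive).

26.8 MPa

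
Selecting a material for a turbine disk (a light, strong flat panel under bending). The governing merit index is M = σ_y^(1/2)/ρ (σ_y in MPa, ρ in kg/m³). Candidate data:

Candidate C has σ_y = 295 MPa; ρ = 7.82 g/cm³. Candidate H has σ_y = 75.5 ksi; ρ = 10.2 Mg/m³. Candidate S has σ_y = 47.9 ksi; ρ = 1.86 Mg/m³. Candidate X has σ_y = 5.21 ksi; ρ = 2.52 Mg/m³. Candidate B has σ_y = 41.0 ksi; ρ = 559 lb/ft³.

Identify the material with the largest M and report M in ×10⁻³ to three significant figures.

candidate S, M = 9.77×10⁻³

After converting to SI:
  candidate C: σ_y = 295.0 MPa, ρ = 7820 kg/m³
  candidate H: σ_y = 520.6 MPa, ρ = 10200 kg/m³
  candidate S: σ_y = 330.3 MPa, ρ = 1860 kg/m³
  candidate X: σ_y = 35.92 MPa, ρ = 2520 kg/m³
  candidate B: σ_y = 282.7 MPa, ρ = 8954 kg/m³
  candidate S: M = 9.77×10⁻³
  candidate X: M = 2.38×10⁻³
  candidate H: M = 2.24×10⁻³
  candidate C: M = 2.20×10⁻³
  candidate B: M = 1.88×10⁻³
The maximum is for candidate S.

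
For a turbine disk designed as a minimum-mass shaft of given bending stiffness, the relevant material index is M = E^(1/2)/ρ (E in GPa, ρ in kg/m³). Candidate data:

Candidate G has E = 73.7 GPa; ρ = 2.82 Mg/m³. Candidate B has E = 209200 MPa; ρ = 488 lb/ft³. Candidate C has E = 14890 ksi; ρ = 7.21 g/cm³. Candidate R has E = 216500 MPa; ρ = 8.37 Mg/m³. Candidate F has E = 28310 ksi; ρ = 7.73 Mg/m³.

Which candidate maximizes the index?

candidate G

Convert each candidate to consistent units, then evaluate M:
  candidate G: E = 73.70 GPa, ρ = 2820 kg/m³
  candidate B: E = 209.2 GPa, ρ = 7817 kg/m³
  candidate C: E = 102.7 GPa, ρ = 7210 kg/m³
  candidate R: E = 216.5 GPa, ρ = 8370 kg/m³
  candidate F: E = 195.2 GPa, ρ = 7730 kg/m³
  candidate G: M = 3.04×10⁻³
  candidate B: M = 1.85×10⁻³
  candidate F: M = 1.81×10⁻³
  candidate R: M = 1.76×10⁻³
  candidate C: M = 1.41×10⁻³
Candidate G has the largest M.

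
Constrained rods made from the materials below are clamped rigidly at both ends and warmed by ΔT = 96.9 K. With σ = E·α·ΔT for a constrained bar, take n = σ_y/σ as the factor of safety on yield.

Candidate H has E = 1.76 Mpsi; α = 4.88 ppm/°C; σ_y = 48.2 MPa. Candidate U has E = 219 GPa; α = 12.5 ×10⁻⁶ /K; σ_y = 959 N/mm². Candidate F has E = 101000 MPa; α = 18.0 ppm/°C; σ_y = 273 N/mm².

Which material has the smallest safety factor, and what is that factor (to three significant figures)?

Converting E to GPa, α to ×10⁻⁶/K, σ_y to MPa, then σ and n for each:
  candidate H: E = 12.13, α = 4.88, σ_y = 48.20 → σ = 5.74 MPa, n = 8.40
  candidate U: E = 219.0, α = 12.5, σ_y = 959.0 → σ = 265 MPa, n = 3.62
  candidate F: E = 101.0, α = 18.0, σ_y = 273.0 → σ = 176 MPa, n = 1.55
The minimum is candidate F at n = 1.55.

candidate F, n = 1.55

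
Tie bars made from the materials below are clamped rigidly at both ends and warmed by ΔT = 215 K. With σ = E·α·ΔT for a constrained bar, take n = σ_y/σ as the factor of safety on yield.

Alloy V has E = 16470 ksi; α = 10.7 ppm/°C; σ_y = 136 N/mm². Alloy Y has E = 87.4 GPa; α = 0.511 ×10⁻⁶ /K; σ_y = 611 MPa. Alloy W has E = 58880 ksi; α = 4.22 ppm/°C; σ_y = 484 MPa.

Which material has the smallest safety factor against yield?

In consistent units (E in GPa, α in ×10⁻⁶/K, σ_y in MPa):
  alloy V: E = 113.6, α = 10.7, σ_y = 136.0 → σ = 261 MPa, n = 0.521
  alloy Y: E = 87.40, α = 0.511, σ_y = 611.0 → σ = 9.60 MPa, n = 63.6
  alloy W: E = 406.0, α = 4.22, σ_y = 484.0 → σ = 368 MPa, n = 1.31
Alloy V has the lowest safety factor, n = 0.521.

alloy V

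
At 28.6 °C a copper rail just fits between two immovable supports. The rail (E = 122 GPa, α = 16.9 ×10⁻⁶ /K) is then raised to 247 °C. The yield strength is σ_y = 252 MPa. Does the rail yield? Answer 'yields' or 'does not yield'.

ΔT = 218.4 K. Constrained thermal stress σ = E·α·ΔT = 122.0×10³ MPa × 16.9×10⁻⁶ × 218.4 = 450 MPa (compressive).
Compare to σ_y = 252 MPa: σ ≥ σ_y, so it yields.

yields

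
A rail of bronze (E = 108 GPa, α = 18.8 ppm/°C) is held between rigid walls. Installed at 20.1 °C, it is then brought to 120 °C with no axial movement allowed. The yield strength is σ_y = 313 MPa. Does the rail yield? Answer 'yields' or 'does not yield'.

does not yield

ΔT = 99.90 K. Constrained thermal stress σ = E·α·ΔT = 108.0×10³ MPa × 18.8×10⁻⁶ × 99.90 = 203 MPa (compressive).
Compare to σ_y = 313 MPa: σ < σ_y, so it does not yield.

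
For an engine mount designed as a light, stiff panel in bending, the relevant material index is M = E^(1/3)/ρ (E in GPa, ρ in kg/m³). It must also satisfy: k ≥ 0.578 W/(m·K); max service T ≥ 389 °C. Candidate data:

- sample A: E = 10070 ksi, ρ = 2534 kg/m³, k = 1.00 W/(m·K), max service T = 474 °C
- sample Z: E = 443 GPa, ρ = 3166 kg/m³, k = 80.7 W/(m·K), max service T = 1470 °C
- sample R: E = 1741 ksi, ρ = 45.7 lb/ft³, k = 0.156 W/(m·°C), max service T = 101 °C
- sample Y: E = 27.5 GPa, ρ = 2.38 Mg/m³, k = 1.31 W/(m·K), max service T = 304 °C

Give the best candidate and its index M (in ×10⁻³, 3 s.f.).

Screen on constraints: k ≥ 0.578 W/(m·K); max service T ≥ 389 °C. Survivors: sample A, sample Z.
Normalizing units and computing the index:
  sample A: E = 69.43 GPa, ρ = 2534 kg/m³
  sample Z: E = 443.0 GPa, ρ = 3166 kg/m³
  sample Z: M = 2.41×10⁻³
  sample A: M = 1.62×10⁻³
Highest index: sample Z.

sample Z, M = 2.41×10⁻³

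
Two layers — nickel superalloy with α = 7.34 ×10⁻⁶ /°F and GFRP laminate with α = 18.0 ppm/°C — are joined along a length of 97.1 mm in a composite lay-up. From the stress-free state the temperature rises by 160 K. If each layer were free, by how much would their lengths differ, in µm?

74.4 µm

nickel superalloy: α = 7.34×10⁻⁶/°F × 9/5 = 13.2×10⁻⁶/K.
Δα = |13.2 − 18.0|×10⁻⁶/K = 4.79×10⁻⁶/K.
ΔL_mismatch = Δα·L·ΔT = 4.79×10⁻⁶ × 97.1 mm × 160.0 K = 74.4 µm.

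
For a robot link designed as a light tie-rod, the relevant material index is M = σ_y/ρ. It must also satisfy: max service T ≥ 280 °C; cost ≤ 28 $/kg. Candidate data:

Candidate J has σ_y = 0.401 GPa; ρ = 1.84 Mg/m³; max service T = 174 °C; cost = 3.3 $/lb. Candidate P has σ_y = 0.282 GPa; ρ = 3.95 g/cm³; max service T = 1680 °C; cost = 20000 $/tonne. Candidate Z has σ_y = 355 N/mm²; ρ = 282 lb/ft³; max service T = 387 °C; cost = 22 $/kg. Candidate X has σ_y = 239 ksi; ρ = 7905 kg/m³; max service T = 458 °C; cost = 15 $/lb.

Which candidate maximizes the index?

candidate Z

Screen on constraints: max service T ≥ 280 °C; cost ≤ 28 $/kg. Survivors: candidate P, candidate Z.
Convert each candidate to consistent units, then evaluate M:
  candidate P: σ_y = 282.0 MPa, ρ = 3950 kg/m³
  candidate Z: σ_y = 355.0 MPa, ρ = 4517 kg/m³
  candidate Z: M = 78.6 kN·m/kg
  candidate P: M = 71.4 kN·m/kg
Candidate Z ranks first.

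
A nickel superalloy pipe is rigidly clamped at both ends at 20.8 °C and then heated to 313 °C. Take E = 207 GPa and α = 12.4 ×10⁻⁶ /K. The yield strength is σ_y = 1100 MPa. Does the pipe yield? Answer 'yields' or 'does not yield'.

ΔT = 292.2 K. Constrained thermal stress σ = E·α·ΔT = 207.0×10³ MPa × 12.4×10⁻⁶ × 292.2 = 750 MPa (compressive).
Compare to σ_y = 1100 MPa: σ < σ_y, so it does not yield.

does not yield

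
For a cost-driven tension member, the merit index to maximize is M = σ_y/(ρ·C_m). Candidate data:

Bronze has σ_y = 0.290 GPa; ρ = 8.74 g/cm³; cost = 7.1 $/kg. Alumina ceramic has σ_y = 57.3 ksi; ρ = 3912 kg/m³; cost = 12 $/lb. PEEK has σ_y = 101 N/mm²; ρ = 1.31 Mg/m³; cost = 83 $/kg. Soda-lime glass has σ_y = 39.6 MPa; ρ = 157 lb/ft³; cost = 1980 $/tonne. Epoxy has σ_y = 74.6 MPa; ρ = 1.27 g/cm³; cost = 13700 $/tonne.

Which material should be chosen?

soda-lime glass

Putting every candidate on a common basis:
  bronze: σ_y = 290.0 MPa, ρ = 8740 kg/m³, cost = 7.100 $/kg
  alumina ceramic: σ_y = 395.1 MPa, ρ = 3912 kg/m³, cost = 26.46 $/kg
  PEEK: σ_y = 101.0 MPa, ρ = 1310 kg/m³, cost = 83.00 $/kg
  soda-lime glass: σ_y = 39.60 MPa, ρ = 2515 kg/m³, cost = 1.980 $/kg
  epoxy: σ_y = 74.60 MPa, ρ = 1270 kg/m³, cost = 13.70 $/kg
  soda-lime glass: M = 7.95 kN·m per $
  bronze: M = 4.67 kN·m per $
  epoxy: M = 4.29 kN·m per $
  alumina ceramic: M = 3.82 kN·m per $
  PEEK: M = 0.929 kN·m per $
The maximum is for soda-lime glass.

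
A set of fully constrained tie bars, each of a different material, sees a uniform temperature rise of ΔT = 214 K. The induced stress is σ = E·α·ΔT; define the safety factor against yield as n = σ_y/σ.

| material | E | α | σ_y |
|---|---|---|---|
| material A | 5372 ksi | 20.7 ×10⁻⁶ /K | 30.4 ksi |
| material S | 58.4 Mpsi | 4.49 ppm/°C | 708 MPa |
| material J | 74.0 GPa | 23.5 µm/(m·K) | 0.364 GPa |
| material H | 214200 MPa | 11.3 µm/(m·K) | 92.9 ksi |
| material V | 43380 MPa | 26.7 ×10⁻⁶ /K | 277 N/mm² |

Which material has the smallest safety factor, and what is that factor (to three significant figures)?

material J, n = 0.978

In consistent units (E in GPa, α in ×10⁻⁶/K, σ_y in MPa):
  material A: E = 37.04, α = 20.7, σ_y = 209.6 → σ = 164 MPa, n = 1.28
  material S: E = 402.7, α = 4.49, σ_y = 708.0 → σ = 387 MPa, n = 1.83
  material J: E = 74.00, α = 23.5, σ_y = 364.0 → σ = 372 MPa, n = 0.978
  material H: E = 214.2, α = 11.3, σ_y = 640.5 → σ = 518 MPa, n = 1.24
  material V: E = 43.38, α = 26.7, σ_y = 277.0 → σ = 248 MPa, n = 1.12
Smallest n: material J with n = 0.978.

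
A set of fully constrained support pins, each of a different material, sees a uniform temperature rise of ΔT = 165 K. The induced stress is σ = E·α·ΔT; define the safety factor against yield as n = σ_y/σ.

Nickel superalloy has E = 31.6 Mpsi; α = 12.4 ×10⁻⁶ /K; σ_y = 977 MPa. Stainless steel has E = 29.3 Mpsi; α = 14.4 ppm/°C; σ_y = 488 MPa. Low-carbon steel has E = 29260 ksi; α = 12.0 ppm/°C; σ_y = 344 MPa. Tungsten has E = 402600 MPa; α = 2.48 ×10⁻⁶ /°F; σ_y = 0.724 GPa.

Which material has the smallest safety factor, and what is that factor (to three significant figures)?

low-carbon steel, n = 0.861

With everything in SI (GPa, ×10⁻⁶/K, MPa):
  nickel superalloy: E = 217.9, α = 12.4, σ_y = 977.0 → σ = 446 MPa, n = 2.19
  stainless steel: E = 202.0, α = 14.4, σ_y = 488.0 → σ = 480 MPa, n = 1.02
  low-carbon steel: E = 201.7, α = 12.0, σ_y = 344.0 → σ = 399 MPa, n = 0.861
  tungsten: E = 402.6, α = 4.46, σ_y = 724.0 → σ = 297 MPa, n = 2.44
Smallest n: low-carbon steel with n = 0.861.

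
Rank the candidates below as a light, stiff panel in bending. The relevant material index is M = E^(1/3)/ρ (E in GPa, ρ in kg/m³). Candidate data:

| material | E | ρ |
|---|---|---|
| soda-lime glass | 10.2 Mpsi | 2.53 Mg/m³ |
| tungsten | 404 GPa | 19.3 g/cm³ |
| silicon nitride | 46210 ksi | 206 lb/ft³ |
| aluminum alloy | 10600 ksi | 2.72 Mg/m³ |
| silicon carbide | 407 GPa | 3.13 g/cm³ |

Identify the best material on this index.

silicon carbide

After converting to SI:
  soda-lime glass: E = 70.33 GPa, ρ = 2530 kg/m³
  tungsten: E = 404.0 GPa, ρ = 19300 kg/m³
  silicon nitride: E = 318.6 GPa, ρ = 3300 kg/m³
  aluminum alloy: E = 73.08 GPa, ρ = 2720 kg/m³
  silicon carbide: E = 407.0 GPa, ρ = 3130 kg/m³
  silicon carbide: M = 2.37×10⁻³
  silicon nitride: M = 2.07×10⁻³
  soda-lime glass: M = 1.63×10⁻³
  aluminum alloy: M = 1.54×10⁻³
  tungsten: M = 0.383×10⁻³
The maximum is for silicon carbide.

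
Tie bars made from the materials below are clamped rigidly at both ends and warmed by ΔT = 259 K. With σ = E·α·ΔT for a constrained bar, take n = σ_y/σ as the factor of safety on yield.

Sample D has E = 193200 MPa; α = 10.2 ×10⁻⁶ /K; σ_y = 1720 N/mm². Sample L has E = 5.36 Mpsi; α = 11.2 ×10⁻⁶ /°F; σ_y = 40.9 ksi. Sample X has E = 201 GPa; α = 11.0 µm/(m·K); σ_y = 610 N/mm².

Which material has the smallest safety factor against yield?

Per material, after unit conversion:
  sample D: E = 193.2, α = 10.2, σ_y = 1720 → σ = 510 MPa, n = 3.37
  sample L: E = 36.96, α = 20.2, σ_y = 282.0 → σ = 193 MPa, n = 1.46
  sample X: E = 201.0, α = 11.0, σ_y = 610.0 → σ = 573 MPa, n = 1.07
The minimum is sample X at n = 1.07.

sample X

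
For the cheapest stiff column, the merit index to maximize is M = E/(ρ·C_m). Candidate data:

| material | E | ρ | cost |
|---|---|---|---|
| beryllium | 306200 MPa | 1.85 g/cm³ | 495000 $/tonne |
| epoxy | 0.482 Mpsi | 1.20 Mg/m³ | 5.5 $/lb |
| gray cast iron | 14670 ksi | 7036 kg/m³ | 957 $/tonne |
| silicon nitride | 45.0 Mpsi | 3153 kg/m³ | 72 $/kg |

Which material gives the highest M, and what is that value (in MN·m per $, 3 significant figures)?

gray cast iron, M = 15.0 MN·m per $

In SI units:
  beryllium: E = 306.2 GPa, ρ = 1850 kg/m³, cost = 495.0 $/kg
  epoxy: E = 3.323 GPa, ρ = 1200 kg/m³, cost = 12.13 $/kg
  gray cast iron: E = 101.1 GPa, ρ = 7036 kg/m³, cost = 0.9570 $/kg
  silicon nitride: E = 310.3 GPa, ρ = 3153 kg/m³, cost = 72.00 $/kg
  gray cast iron: M = 15.0 MN·m per $
  silicon nitride: M = 1.37 MN·m per $
  beryllium: M = 0.334 MN·m per $
  epoxy: M = 0.228 MN·m per $
Gray cast iron has the largest M.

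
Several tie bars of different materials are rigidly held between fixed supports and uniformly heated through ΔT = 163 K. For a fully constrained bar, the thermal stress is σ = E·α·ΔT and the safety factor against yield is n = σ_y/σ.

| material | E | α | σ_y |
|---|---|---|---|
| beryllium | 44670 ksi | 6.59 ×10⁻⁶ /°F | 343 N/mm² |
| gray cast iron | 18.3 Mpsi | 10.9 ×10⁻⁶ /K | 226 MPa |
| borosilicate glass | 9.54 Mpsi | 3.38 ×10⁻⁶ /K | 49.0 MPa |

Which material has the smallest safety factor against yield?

beryllium

Per material, after unit conversion:
  beryllium: E = 308.0, α = 11.9, σ_y = 343.0 → σ = 595 MPa, n = 0.576
  gray cast iron: E = 126.2, α = 10.9, σ_y = 226.0 → σ = 224 MPa, n = 1.01
  borosilicate glass: E = 65.78, α = 3.38, σ_y = 49.00 → σ = 36.2 MPa, n = 1.35
Smallest n: beryllium with n = 0.576.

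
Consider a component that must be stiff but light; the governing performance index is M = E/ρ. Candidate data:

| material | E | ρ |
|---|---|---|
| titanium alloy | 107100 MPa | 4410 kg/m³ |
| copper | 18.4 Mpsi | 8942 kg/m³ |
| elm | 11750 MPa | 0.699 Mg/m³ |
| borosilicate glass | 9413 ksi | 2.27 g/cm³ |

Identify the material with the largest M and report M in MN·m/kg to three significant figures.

borosilicate glass, M = 28.6 MN·m/kg

Putting every candidate on a common basis:
  titanium alloy: E = 107.1 GPa, ρ = 4410 kg/m³
  copper: E = 126.9 GPa, ρ = 8942 kg/m³
  elm: E = 11.75 GPa, ρ = 699.0 kg/m³
  borosilicate glass: E = 64.90 GPa, ρ = 2270 kg/m³
  borosilicate glass: M = 28.6 MN·m/kg
  titanium alloy: M = 24.3 MN·m/kg
  elm: M = 16.8 MN·m/kg
  copper: M = 14.2 MN·m/kg
Highest index: borosilicate glass.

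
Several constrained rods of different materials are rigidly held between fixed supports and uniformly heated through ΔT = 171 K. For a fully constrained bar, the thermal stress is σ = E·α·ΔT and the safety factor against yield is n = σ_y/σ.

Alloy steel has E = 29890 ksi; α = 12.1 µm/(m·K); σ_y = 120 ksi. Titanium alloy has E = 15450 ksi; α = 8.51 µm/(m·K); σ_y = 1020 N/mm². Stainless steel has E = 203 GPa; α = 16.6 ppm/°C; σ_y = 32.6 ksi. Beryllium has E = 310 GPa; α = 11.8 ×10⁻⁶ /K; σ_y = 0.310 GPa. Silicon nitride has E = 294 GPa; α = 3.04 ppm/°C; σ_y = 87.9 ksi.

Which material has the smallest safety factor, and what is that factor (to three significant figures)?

Converting E to GPa, α to ×10⁻⁶/K, σ_y to MPa, then σ and n for each:
  alloy steel: E = 206.1, α = 12.1, σ_y = 827.4 → σ = 426 MPa, n = 1.94
  titanium alloy: E = 106.5, α = 8.51, σ_y = 1020 → σ = 155 MPa, n = 6.58
  stainless steel: E = 203.0, α = 16.6, σ_y = 224.8 → σ = 576 MPa, n = 0.390
  beryllium: E = 310.0, α = 11.8, σ_y = 310.0 → σ = 626 MPa, n = 0.496
  silicon nitride: E = 294.0, α = 3.04, σ_y = 606.0 → σ = 153 MPa, n = 3.97
The minimum is stainless steel at n = 0.390.

stainless steel, n = 0.390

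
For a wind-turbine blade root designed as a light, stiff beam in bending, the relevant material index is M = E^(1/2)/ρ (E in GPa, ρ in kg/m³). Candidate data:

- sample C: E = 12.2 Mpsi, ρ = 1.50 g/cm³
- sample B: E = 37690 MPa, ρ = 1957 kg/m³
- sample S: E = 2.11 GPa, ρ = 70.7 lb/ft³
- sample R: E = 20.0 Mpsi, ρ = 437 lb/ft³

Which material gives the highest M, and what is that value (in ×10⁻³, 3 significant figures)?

Normalizing units and computing the index:
  sample C: E = 84.12 GPa, ρ = 1500 kg/m³
  sample B: E = 37.69 GPa, ρ = 1957 kg/m³
  sample S: E = 2.110 GPa, ρ = 1133 kg/m³
  sample R: E = 137.9 GPa, ρ = 7000 kg/m³
  sample C: M = 6.11×10⁻³
  sample B: M = 3.14×10⁻³
  sample R: M = 1.68×10⁻³
  sample S: M = 1.28×10⁻³
Sample C has the largest M.

sample C, M = 6.11×10⁻³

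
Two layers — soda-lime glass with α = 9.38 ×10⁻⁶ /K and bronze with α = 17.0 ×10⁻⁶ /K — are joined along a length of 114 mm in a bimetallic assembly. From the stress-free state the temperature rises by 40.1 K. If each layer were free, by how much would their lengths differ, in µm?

Δα = |9.38 − 17.0|×10⁻⁶/K = 7.62×10⁻⁶/K.
ΔL_mismatch = Δα·L·ΔT = 7.62×10⁻⁶ × 114.0 mm × 40.1 K = 34.8 µm.

34.8 µm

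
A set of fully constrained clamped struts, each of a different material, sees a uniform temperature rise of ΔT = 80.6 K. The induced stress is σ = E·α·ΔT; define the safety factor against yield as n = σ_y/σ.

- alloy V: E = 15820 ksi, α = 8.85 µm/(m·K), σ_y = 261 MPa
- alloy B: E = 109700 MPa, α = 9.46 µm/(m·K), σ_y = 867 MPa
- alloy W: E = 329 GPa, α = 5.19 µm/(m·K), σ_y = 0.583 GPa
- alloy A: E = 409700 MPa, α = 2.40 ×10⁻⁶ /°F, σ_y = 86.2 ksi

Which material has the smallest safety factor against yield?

alloy V

With everything in SI (GPa, ×10⁻⁶/K, MPa):
  alloy V: E = 109.1, α = 8.85, σ_y = 261.0 → σ = 77.8 MPa, n = 3.35
  alloy B: E = 109.7, α = 9.46, σ_y = 867.0 → σ = 83.6 MPa, n = 10.4
  alloy W: E = 329.0, α = 5.19, σ_y = 583.0 → σ = 138 MPa, n = 4.24
  alloy A: E = 409.7, α = 4.32, σ_y = 594.3 → σ = 143 MPa, n = 4.17
Alloy V has the lowest safety factor, n = 3.35.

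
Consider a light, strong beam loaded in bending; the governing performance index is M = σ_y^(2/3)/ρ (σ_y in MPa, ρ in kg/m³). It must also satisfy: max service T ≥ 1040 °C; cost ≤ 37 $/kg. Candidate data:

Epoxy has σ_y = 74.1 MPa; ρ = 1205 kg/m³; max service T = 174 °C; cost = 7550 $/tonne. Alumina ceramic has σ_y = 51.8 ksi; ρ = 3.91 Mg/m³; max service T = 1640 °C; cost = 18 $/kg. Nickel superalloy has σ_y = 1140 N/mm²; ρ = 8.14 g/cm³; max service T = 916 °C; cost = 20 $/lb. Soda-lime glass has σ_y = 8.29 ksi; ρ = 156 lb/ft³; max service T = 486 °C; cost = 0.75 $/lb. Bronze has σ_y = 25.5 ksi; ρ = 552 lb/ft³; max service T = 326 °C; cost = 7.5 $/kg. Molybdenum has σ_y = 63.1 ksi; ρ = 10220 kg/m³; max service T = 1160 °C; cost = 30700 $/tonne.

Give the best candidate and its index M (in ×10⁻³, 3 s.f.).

Screen on constraints: max service T ≥ 1040 °C; cost ≤ 37 $/kg. Survivors: alumina ceramic, molybdenum.
Normalizing units and computing the index:
  alumina ceramic: σ_y = 357.1 MPa, ρ = 3910 kg/m³
  molybdenum: σ_y = 435.1 MPa, ρ = 10220 kg/m³
  alumina ceramic: M = 12.9×10⁻³
  molybdenum: M = 5.62×10⁻³
Alumina ceramic has the largest M.

alumina ceramic, M = 12.9×10⁻³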